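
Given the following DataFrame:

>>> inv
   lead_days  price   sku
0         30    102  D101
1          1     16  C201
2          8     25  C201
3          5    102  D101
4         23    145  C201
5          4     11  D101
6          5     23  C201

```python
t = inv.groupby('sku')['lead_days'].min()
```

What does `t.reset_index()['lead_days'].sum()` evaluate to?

5

group by sku, min of lead_days:
sku
C201    1
D101    4
Name: lead_days, dtype: int64
reset_index():
    sku  lead_days
0  C201          1
1  D101          4
The sum of column 'lead_days' is 5.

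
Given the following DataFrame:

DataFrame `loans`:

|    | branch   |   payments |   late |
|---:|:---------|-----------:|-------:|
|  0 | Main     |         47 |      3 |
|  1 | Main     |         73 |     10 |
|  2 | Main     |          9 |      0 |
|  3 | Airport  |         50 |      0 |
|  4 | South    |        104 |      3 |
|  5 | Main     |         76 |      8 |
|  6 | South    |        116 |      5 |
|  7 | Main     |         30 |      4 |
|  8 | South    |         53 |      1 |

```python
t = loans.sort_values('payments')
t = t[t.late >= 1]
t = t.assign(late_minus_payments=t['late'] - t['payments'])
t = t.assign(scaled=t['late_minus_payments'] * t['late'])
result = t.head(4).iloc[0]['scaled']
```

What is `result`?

sort by payments:
    branch  payments  late
2     Main         9     0
7     Main        30     4
0     Main        47     3
3  Airport        50     0
8    South        53     1
1     Main        73    10
5     Main        76     8
4    South       104     3
6    South       116     5
filter rows where late >= 1:
  branch  payments  late
7   Main        30     4
0   Main        47     3
8  South        53     1
1   Main        73    10
5   Main        76     8
4  South       104     3
6  South       116     5
add column late_minus_payments = t['late'] - t['payments']:
  branch  payments  late  late_minus_payments
7   Main        30     4                  -26
0   Main        47     3                  -44
8  South        53     1                  -52
1   Main        73    10                  -63
5   Main        76     8                  -68
4  South       104     3                 -101
6  South       116     5                 -111
add column scaled = t['late_minus_payments'] * t['late']:
  branch  payments  late  late_minus_payments  scaled
7   Main        30     4                  -26    -104
0   Main        47     3                  -44    -132
8  South        53     1                  -52     -52
1   Main        73    10                  -63    -630
5   Main        76     8                  -68    -544
4  South       104     3                 -101    -303
6  South       116     5                 -111    -555
take first 4 rows:
  branch  payments  late  late_minus_payments  scaled
7   Main        30     4                  -26    -104
0   Main        47     3                  -44    -132
8  South        53     1                  -52     -52
1   Main        73    10                  -63    -630
The value at position 0, column 'scaled' is -104.

-104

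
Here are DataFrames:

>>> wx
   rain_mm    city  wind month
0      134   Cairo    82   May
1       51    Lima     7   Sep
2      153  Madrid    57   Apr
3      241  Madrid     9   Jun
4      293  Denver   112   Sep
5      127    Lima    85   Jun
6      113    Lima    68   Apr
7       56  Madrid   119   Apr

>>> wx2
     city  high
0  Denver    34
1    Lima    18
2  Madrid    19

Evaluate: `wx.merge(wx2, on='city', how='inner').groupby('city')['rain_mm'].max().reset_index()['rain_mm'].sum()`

merge on 'city' (how='inner') → 7 rows:
   rain_mm    city  wind month  high
0       51    Lima     7   Sep    18
1      153  Madrid    57   Apr    19
2      241  Madrid     9   Jun    19
3      293  Denver   112   Sep    34
4      127    Lima    85   Jun    18
5      113    Lima    68   Apr    18
6       56  Madrid   119   Apr    19
group by city, max of rain_mm:
city
Denver    293
Lima      127
Madrid    241
Name: rain_mm, dtype: int64
reset_index():
     city  rain_mm
0  Denver      293
1    Lima      127
2  Madrid      241
Hence 661.

661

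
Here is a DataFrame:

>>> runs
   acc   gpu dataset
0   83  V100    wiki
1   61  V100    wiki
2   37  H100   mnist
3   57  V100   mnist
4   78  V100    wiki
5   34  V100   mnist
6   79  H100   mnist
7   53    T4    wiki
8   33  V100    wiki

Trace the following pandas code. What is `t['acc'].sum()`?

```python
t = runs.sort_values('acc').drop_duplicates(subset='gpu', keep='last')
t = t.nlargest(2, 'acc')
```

162

sort by acc:
   acc   gpu dataset
8   33  V100    wiki
5   34  V100   mnist
2   37  H100   mnist
7   53    T4    wiki
3   57  V100   mnist
1   61  V100    wiki
4   78  V100    wiki
6   79  H100   mnist
0   83  V100    wiki
drop duplicate gpu (keep=last):
   acc   gpu dataset
7   53    T4    wiki
6   79  H100   mnist
0   83  V100    wiki
take 2 rows with largest acc:
   acc   gpu dataset
0   83  V100    wiki
6   79  H100   mnist
Reading off the sum of column 'acc', we get 162.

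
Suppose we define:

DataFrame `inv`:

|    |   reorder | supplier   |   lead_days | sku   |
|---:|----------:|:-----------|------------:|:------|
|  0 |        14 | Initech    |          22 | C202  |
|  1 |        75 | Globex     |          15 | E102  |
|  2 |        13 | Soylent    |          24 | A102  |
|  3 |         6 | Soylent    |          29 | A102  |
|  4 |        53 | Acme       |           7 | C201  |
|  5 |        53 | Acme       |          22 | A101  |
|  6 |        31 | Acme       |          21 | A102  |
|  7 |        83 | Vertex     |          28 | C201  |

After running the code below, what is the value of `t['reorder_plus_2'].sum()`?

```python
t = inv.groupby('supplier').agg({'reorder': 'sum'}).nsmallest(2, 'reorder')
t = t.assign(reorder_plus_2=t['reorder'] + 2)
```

37

group by supplier, sum of reorder:
          reorder
supplier         
Acme          137
Globex         75
Initech        14
Soylent        19
Vertex         83
take 2 rows with smallest reorder:
          reorder
supplier         
Initech        14
Soylent        19
add column reorder_plus_2 = t['reorder'] + 2:
          reorder  reorder_plus_2
supplier                         
Initech        14              16
Soylent        19              21
So sum() = 37.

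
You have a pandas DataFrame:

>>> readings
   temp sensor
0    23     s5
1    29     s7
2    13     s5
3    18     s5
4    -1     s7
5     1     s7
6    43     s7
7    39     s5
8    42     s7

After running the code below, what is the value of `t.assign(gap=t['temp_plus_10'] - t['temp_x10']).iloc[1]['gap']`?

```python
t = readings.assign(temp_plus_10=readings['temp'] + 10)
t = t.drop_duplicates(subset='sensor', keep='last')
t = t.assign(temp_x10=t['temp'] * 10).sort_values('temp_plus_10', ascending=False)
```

-341

add column temp_plus_10 = readings['temp'] + 10:
   temp sensor  temp_plus_10
0    23     s5            33
1    29     s7            39
2    13     s5            23
3    18     s5            28
4    -1     s7             9
5     1     s7            11
6    43     s7            53
7    39     s5            49
8    42     s7            52
drop duplicate sensor (keep=last):
   temp sensor  temp_plus_10
7    39     s5            49
8    42     s7            52
add column temp_x10 = t['temp'] * 10:
   temp sensor  temp_plus_10  temp_x10
7    39     s5            49       390
8    42     s7            52       420
sort by temp_plus_10 descending:
   temp sensor  temp_plus_10  temp_x10
8    42     s7            52       420
7    39     s5            49       390
add column gap = t['temp_plus_10'] - t['temp_x10']:
   temp sensor  temp_plus_10  temp_x10  gap
8    42     s7            52       420 -368
7    39     s5            49       390 -341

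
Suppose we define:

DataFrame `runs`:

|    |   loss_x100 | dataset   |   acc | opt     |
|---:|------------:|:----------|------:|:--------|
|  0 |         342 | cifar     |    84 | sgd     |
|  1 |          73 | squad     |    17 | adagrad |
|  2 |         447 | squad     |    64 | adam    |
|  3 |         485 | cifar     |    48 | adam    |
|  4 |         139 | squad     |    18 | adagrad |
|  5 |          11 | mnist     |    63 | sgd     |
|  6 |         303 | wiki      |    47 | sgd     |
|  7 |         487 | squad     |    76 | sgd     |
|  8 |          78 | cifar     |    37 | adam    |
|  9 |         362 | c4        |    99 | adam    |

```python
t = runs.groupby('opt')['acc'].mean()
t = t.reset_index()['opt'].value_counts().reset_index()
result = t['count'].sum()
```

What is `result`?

group by opt, mean of acc:
opt
adagrad    17.5
adam       62.0
sgd        67.5
Name: acc, dtype: float64
reset_index():
       opt   acc
0  adagrad  17.5
1     adam  62.0
2      sgd  67.5
value_counts of opt:
opt
adagrad    1
adam       1
sgd        1
Name: count, dtype: int64
reset_index():
       opt  count
0  adagrad      1
1     adam      1
2      sgd      1
Hence 3.

3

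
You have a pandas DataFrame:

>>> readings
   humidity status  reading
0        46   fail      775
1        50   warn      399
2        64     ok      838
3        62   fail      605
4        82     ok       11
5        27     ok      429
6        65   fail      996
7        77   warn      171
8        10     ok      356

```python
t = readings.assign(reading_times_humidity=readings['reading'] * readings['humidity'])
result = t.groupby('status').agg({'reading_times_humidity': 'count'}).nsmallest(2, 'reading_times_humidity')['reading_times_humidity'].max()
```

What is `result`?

3

add column reading_times_humidity = readings['reading'] * readings['humidity']:
   humidity status  reading  reading_times_humidity
0        46   fail      775                   35650
1        50   warn      399                   19950
2        64     ok      838                   53632
3        62   fail      605                   37510
4        82     ok       11                     902
5        27     ok      429                   11583
6        65   fail      996                   64740
7        77   warn      171                   13167
8        10     ok      356                    3560
group by status, count of reading_times_humidity:
        reading_times_humidity
status                        
fail                         3
ok                           4
warn                         2
take 2 rows with smallest reading_times_humidity:
        reading_times_humidity
status                        
warn                         2
fail                         3
Taking the max of column 'reading_times_humidity' gives 3.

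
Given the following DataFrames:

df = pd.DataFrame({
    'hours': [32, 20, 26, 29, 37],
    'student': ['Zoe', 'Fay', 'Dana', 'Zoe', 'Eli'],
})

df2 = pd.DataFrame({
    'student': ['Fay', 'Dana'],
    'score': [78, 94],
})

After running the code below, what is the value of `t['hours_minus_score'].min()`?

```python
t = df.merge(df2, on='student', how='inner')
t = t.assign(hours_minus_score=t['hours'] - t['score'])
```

-68

merge on 'student' (how='inner') → 2 rows:
   hours student  score
0     20     Fay     78
1     26    Dana     94
add column hours_minus_score = t['hours'] - t['score']:
   hours student  score  hours_minus_score
0     20     Fay     78                -58
1     26    Dana     94                -68
Taking the min of column 'hours_minus_score' gives -68.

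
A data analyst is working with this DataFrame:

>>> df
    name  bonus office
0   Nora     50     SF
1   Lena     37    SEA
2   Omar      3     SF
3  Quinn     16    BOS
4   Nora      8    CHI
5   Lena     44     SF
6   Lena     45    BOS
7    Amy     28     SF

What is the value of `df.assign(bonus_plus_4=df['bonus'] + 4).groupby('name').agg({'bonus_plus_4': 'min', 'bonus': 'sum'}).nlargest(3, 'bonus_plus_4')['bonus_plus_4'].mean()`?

add column bonus_plus_4 = df['bonus'] + 4:
    name  bonus office  bonus_plus_4
0   Nora     50     SF            54
1   Lena     37    SEA            41
2   Omar      3     SF             7
3  Quinn     16    BOS            20
4   Nora      8    CHI            12
5   Lena     44     SF            48
6   Lena     45    BOS            49
7    Amy     28     SF            32
group by name: min(bonus_plus_4), sum(bonus):
       bonus_plus_4  bonus
name                      
Amy              32     28
Lena             41    126
Nora             12     58
Omar              7      3
Quinn            20     16
take 3 rows with largest bonus_plus_4:
       bonus_plus_4  bonus
name                      
Lena             41    126
Amy              32     28
Quinn            20     16

31.0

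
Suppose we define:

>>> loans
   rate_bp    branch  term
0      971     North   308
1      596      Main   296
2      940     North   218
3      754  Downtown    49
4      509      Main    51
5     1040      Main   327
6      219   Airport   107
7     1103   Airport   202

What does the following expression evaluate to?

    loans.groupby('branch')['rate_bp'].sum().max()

2145

group by branch, sum of rate_bp:
branch
Airport     1322
Downtown     754
Main        2145
North       1911
Name: rate_bp, dtype: int64
Reading off the max of the resulting series, we get 2145.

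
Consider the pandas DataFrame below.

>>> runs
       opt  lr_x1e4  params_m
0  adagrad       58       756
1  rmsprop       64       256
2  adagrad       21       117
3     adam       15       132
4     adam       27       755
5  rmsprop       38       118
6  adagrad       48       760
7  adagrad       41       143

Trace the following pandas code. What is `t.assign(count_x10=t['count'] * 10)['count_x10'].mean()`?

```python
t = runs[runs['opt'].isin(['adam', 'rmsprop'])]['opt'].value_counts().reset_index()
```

filter rows where opt in ['adam', 'rmsprop']:
       opt  lr_x1e4  params_m
1  rmsprop       64       256
3     adam       15       132
4     adam       27       755
5  rmsprop       38       118
value_counts of opt:
opt
rmsprop    2
adam       2
Name: count, dtype: int64
reset_index():
       opt  count
0  rmsprop      2
1     adam      2
add column count_x10 = t['count'] * 10:
       opt  count  count_x10
0  rmsprop      2         20
1     adam      2         20
mean of column 'count_x10' → 20.0

20.0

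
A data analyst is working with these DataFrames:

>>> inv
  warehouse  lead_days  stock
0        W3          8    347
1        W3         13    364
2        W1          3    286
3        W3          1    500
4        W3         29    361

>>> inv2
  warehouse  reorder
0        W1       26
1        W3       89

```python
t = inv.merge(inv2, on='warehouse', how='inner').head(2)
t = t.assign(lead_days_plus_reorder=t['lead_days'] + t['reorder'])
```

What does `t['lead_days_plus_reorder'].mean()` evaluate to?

merge on 'warehouse' (how='inner') → 5 rows:
  warehouse  lead_days  stock  reorder
0        W3          8    347       89
1        W3         13    364       89
2        W1          3    286       26
3        W3          1    500       89
4        W3         29    361       89
take first 2 rows:
  warehouse  lead_days  stock  reorder
0        W3          8    347       89
1        W3         13    364       89
add column lead_days_plus_reorder = t['lead_days'] + t['reorder']:
  warehouse  lead_days  stock  reorder  lead_days_plus_reorder
0        W3          8    347       89                      97
1        W3         13    364       89                     102
mean of column 'lead_days_plus_reorder' → 99.5

99.5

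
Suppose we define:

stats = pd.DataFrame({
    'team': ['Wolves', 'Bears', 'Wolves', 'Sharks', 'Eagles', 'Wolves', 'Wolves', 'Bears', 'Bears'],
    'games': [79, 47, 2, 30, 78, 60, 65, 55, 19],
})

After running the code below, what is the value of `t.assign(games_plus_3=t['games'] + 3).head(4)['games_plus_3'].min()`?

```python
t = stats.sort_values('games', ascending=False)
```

63

sort by games descending:
     team  games
0  Wolves     79
4  Eagles     78
6  Wolves     65
5  Wolves     60
7   Bears     55
1   Bears     47
3  Sharks     30
8   Bears     19
2  Wolves      2
add column games_plus_3 = t['games'] + 3:
     team  games  games_plus_3
0  Wolves     79            82
4  Eagles     78            81
6  Wolves     65            68
5  Wolves     60            63
7   Bears     55            58
1   Bears     47            50
3  Sharks     30            33
8   Bears     19            22
2  Wolves      2             5
take first 4 rows:
     team  games  games_plus_3
0  Wolves     79            82
4  Eagles     78            81
6  Wolves     65            68
5  Wolves     60            63
So min() = 63.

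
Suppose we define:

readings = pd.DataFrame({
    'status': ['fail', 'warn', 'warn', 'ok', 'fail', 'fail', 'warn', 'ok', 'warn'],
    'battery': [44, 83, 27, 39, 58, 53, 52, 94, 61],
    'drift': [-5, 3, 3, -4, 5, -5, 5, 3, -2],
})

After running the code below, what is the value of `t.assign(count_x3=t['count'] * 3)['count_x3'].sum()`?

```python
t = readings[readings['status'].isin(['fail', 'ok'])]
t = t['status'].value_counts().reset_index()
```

filter rows where status in ['fail', 'ok']:
  status  battery  drift
0   fail       44     -5
3     ok       39     -4
4   fail       58      5
5   fail       53     -5
7     ok       94      3
value_counts of status:
status
fail    3
ok      2
Name: count, dtype: int64
reset_index():
  status  count
0   fail      3
1     ok      2
add column count_x3 = t['count'] * 3:
  status  count  count_x3
0   fail      3         9
1     ok      2         6

15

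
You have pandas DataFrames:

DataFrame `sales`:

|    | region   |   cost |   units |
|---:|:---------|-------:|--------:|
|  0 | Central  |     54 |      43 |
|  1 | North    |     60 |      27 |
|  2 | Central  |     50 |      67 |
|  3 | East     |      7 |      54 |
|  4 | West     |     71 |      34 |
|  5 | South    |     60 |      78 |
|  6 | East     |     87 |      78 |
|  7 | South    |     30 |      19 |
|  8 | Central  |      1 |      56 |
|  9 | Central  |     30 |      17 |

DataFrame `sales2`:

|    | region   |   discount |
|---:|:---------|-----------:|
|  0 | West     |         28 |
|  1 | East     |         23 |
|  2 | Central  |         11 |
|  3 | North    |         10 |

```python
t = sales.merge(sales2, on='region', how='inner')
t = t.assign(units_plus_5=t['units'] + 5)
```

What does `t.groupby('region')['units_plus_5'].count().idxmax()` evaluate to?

Central

merge on 'region' (how='inner') → 8 rows:
    region  cost  units  discount
0  Central    54     43        11
1    North    60     27        10
2  Central    50     67        11
3     East     7     54        23
4     West    71     34        28
5     East    87     78        23
6  Central     1     56        11
7  Central    30     17        11
add column units_plus_5 = t['units'] + 5:
    region  cost  units  discount  units_plus_5
0  Central    54     43        11            48
1    North    60     27        10            32
2  Central    50     67        11            72
3     East     7     54        23            59
4     West    71     34        28            39
5     East    87     78        23            83
6  Central     1     56        11            61
7  Central    30     17        11            22
group by region, count of units_plus_5:
region
Central    4
East       2
North      1
West       1
Name: units_plus_5, dtype: int64
Reading off the label with the largest value, we get Central.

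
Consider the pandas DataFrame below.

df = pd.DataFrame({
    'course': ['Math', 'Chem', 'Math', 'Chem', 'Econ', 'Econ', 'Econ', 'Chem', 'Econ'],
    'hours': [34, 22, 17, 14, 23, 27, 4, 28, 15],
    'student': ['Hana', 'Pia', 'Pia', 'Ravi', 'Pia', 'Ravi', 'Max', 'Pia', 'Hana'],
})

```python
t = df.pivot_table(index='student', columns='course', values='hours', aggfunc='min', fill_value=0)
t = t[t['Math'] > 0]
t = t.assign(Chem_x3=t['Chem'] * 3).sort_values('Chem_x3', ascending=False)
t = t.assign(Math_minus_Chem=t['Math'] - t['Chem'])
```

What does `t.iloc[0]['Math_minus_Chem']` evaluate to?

pivot: rows=student, cols=course, min(hours):
course   Chem  Econ  Math
student                  
Hana        0    15    34
Max         0     4     0
Pia        22    23    17
Ravi       14    27     0
filter rows where Math > 0:
course   Chem  Econ  Math
student                  
Hana        0    15    34
Pia        22    23    17
add column Chem_x3 = t['Chem'] * 3:
course   Chem  Econ  Math  Chem_x3
student                           
Hana        0    15    34        0
Pia        22    23    17       66
sort by Chem_x3 descending:
course   Chem  Econ  Math  Chem_x3
student                           
Pia        22    23    17       66
Hana        0    15    34        0
add column Math_minus_Chem = t['Math'] - t['Chem']:
course   Chem  Econ  Math  Chem_x3  Math_minus_Chem
student                                            
Pia        22    23    17       66               -5
Hana        0    15    34        0               34

-5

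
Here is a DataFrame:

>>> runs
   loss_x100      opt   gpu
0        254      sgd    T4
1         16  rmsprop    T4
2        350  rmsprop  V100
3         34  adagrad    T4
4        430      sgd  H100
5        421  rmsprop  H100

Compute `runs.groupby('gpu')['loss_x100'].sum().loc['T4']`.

group by gpu, sum of loss_x100:
gpu
H100    851
T4      304
V100    350
Name: loss_x100, dtype: int64
Finally, value at index 'T4' = 304.

304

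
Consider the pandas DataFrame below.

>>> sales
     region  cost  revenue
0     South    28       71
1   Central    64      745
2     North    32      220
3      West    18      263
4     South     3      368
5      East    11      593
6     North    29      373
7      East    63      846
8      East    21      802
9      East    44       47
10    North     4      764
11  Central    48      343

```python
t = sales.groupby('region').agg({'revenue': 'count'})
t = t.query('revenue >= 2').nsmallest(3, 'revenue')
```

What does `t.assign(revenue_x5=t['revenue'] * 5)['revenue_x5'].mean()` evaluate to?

11.6666666667

group by region, count of revenue:
         revenue
region          
Central        2
East           4
North          3
South          2
West           1
filter rows where revenue >= 2:
         revenue
region          
Central        2
East           4
North          3
South          2
take 3 rows with smallest revenue:
         revenue
region          
Central        2
South          2
North          3
add column revenue_x5 = t['revenue'] * 5:
         revenue  revenue_x5
region                      
Central        2          10
South          2          10
North          3          15
Finally, mean of column 'revenue_x5' = 11.6666666667.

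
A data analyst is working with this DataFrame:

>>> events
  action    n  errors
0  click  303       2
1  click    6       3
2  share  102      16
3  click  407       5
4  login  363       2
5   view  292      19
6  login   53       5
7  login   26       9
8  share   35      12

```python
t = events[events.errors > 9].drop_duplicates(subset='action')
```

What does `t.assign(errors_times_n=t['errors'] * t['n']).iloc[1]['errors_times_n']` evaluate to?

5548

filter rows where errors > 9:
  action    n  errors
2  share  102      16
5   view  292      19
8  share   35      12
drop duplicate action (keep=first):
  action    n  errors
2  share  102      16
5   view  292      19
add column errors_times_n = t['errors'] * t['n']:
  action    n  errors  errors_times_n
2  share  102      16            1632
5   view  292      19            5548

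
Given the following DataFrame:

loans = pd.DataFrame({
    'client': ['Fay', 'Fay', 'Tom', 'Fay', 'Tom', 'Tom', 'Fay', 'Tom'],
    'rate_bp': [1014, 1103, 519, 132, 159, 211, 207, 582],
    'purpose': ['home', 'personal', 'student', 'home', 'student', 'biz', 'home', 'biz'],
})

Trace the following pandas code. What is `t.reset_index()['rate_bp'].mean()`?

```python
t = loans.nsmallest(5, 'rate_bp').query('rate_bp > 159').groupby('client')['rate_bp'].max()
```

take 5 rows with smallest rate_bp:
  client  rate_bp  purpose
3    Fay      132     home
4    Tom      159  student
6    Fay      207     home
5    Tom      211      biz
2    Tom      519  student
filter rows where rate_bp > 159:
  client  rate_bp  purpose
6    Fay      207     home
5    Tom      211      biz
2    Tom      519  student
group by client, max of rate_bp:
client
Fay    207
Tom    519
Name: rate_bp, dtype: int64
reset_index():
  client  rate_bp
0    Fay      207
1    Tom      519
Then the mean of column 'rate_bp': 363.0

363.0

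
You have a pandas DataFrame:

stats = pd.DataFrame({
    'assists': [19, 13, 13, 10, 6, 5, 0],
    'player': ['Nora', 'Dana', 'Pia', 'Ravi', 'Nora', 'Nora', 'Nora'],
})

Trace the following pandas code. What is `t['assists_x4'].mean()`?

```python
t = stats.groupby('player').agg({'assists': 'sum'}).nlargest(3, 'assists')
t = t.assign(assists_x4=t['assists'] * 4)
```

74.6666666667

group by player, sum of assists:
        assists
player         
Dana         13
Nora         30
Pia          13
Ravi         10
take 3 rows with largest assists:
        assists
player         
Nora         30
Dana         13
Pia          13
add column assists_x4 = t['assists'] * 4:
        assists  assists_x4
player                     
Nora         30         120
Dana         13          52
Pia          13          52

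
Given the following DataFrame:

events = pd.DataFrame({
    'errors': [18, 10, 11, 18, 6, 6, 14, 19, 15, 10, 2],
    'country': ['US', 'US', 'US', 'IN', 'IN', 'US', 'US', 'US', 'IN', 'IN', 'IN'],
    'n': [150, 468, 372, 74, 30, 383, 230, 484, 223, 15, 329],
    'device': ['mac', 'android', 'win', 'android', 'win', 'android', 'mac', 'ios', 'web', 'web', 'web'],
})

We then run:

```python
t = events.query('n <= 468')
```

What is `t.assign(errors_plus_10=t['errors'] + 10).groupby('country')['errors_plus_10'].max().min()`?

28

filter rows where n <= 468:
    errors country    n   device
0       18      US  150      mac
1       10      US  468  android
2       11      US  372      win
3       18      IN   74  android
4        6      IN   30      win
5        6      US  383  android
6       14      US  230      mac
8       15      IN  223      web
9       10      IN   15      web
10       2      IN  329      web
add column errors_plus_10 = t['errors'] + 10:
    errors country    n   device  errors_plus_10
0       18      US  150      mac              28
1       10      US  468  android              20
2       11      US  372      win              21
3       18      IN   74  android              28
4        6      IN   30      win              16
5        6      US  383  android              16
6       14      US  230      mac              24
8       15      IN  223      web              25
9       10      IN   15      web              20
10       2      IN  329      web              12
group by country, max of errors_plus_10:
country
IN    28
US    28
Name: errors_plus_10, dtype: int64
Taking the min of the resulting series gives 28.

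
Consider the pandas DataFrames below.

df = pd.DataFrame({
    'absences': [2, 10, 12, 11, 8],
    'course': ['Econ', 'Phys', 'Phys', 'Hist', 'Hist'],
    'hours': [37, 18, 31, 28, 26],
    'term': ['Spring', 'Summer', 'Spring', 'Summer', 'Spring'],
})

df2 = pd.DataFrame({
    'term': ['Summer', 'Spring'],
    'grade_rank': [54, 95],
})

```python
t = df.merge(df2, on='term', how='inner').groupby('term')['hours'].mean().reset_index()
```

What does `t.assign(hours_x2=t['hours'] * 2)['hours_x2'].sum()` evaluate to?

merge on 'term' (how='inner') → 5 rows:
   absences course  hours    term  grade_rank
0         2   Econ     37  Spring          95
1        10   Phys     18  Summer          54
2        12   Phys     31  Spring          95
3        11   Hist     28  Summer          54
4         8   Hist     26  Spring          95
group by term, mean of hours:
term
Spring    31.333333
Summer    23.000000
Name: hours, dtype: float64
reset_index():
     term      hours
0  Spring  31.333333
1  Summer  23.000000
add column hours_x2 = t['hours'] * 2:
     term      hours   hours_x2
0  Spring  31.333333  62.666667
1  Summer  23.000000  46.000000
Reading off the sum of column 'hours_x2', we get 108.666666667.

108.666666667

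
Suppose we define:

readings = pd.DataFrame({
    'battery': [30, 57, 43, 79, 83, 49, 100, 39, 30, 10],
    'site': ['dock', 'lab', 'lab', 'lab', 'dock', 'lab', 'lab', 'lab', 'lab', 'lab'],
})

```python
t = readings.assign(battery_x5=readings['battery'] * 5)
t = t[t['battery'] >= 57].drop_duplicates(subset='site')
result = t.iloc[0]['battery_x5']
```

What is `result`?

285

add column battery_x5 = readings['battery'] * 5:
   battery  site  battery_x5
0       30  dock         150
1       57   lab         285
2       43   lab         215
3       79   lab         395
4       83  dock         415
5       49   lab         245
6      100   lab         500
7       39   lab         195
8       30   lab         150
9       10   lab          50
filter rows where battery >= 57:
   battery  site  battery_x5
1       57   lab         285
3       79   lab         395
4       83  dock         415
6      100   lab         500
drop duplicate site (keep=first):
   battery  site  battery_x5
1       57   lab         285
4       83  dock         415
So iloc[0]['battery_x5'] = 285.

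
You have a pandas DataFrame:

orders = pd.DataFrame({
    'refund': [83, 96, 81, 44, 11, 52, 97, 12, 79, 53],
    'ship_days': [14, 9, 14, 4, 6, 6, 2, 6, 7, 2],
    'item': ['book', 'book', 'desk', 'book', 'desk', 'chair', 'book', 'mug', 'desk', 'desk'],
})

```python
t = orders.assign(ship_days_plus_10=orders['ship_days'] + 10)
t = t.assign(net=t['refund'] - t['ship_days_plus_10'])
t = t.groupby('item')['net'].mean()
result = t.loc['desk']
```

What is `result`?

38.75

add column ship_days_plus_10 = orders['ship_days'] + 10:
   refund  ship_days   item  ship_days_plus_10
0      83         14   book                 24
1      96          9   book                 19
2      81         14   desk                 24
3      44          4   book                 14
4      11          6   desk                 16
5      52          6  chair                 16
6      97          2   book                 12
7      12          6    mug                 16
8      79          7   desk                 17
9      53          2   desk                 12
add column net = t['refund'] - t['ship_days_plus_10']:
   refund  ship_days   item  ship_days_plus_10  net
0      83         14   book                 24   59
1      96          9   book                 19   77
2      81         14   desk                 24   57
3      44          4   book                 14   30
4      11          6   desk                 16   -5
5      52          6  chair                 16   36
6      97          2   book                 12   85
7      12          6    mug                 16   -4
8      79          7   desk                 17   62
9      53          2   desk                 12   41
group by item, mean of net:
item
book     62.75
chair    36.00
desk     38.75
mug      -4.00
Name: net, dtype: float64
value at index 'desk' → 38.75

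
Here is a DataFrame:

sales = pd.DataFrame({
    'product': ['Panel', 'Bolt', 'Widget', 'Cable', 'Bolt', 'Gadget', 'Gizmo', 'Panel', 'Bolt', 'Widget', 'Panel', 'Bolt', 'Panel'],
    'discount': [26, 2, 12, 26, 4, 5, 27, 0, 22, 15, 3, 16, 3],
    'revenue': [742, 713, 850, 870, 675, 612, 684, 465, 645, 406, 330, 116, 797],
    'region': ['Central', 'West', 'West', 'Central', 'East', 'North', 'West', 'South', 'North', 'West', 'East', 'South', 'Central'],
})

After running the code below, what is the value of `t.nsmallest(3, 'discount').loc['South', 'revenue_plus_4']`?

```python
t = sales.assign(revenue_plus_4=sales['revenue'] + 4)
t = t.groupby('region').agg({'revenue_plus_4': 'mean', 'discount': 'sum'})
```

add column revenue_plus_4 = sales['revenue'] + 4:
   product  discount  revenue   region  revenue_plus_4
0    Panel        26      742  Central             746
1     Bolt         2      713     West             717
2   Widget        12      850     West             854
3    Cable        26      870  Central             874
4     Bolt         4      675     East             679
5   Gadget         5      612    North             616
6    Gizmo        27      684     West             688
7    Panel         0      465    South             469
8     Bolt        22      645    North             649
9   Widget        15      406     West             410
10   Panel         3      330     East             334
11    Bolt        16      116    South             120
12   Panel         3      797  Central             801
group by region: mean(revenue_plus_4), sum(discount):
         revenue_plus_4  discount
region                           
Central          807.00        55
East             506.50         7
North            632.50        27
South            294.50        16
West             667.25        56
take 3 rows with smallest discount:
        revenue_plus_4  discount
region                          
East             506.5         7
South            294.5        16
North            632.5        27
The value at row 'South', column 'revenue_plus_4' is 294.5.

294.5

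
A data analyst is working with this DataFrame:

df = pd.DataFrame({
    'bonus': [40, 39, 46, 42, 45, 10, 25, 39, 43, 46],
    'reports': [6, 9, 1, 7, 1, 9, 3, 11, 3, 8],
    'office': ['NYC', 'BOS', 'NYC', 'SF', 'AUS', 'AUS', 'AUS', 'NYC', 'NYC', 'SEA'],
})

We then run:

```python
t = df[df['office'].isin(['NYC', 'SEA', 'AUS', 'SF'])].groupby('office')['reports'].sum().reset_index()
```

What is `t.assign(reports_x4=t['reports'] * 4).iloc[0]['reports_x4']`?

filter rows where office in ['NYC', 'SEA', 'AUS', 'SF']:
   bonus  reports office
0     40        6    NYC
2     46        1    NYC
3     42        7     SF
4     45        1    AUS
5     10        9    AUS
6     25        3    AUS
7     39       11    NYC
8     43        3    NYC
9     46        8    SEA
group by office, sum of reports:
office
AUS    13
NYC    21
SEA     8
SF      7
Name: reports, dtype: int64
reset_index():
  office  reports
0    AUS       13
1    NYC       21
2    SEA        8
3     SF        7
add column reports_x4 = t['reports'] * 4:
  office  reports  reports_x4
0    AUS       13          52
1    NYC       21          84
2    SEA        8          32
3     SF        7          28
Reading off the value at position 0, column 'reports_x4', we get 52.

52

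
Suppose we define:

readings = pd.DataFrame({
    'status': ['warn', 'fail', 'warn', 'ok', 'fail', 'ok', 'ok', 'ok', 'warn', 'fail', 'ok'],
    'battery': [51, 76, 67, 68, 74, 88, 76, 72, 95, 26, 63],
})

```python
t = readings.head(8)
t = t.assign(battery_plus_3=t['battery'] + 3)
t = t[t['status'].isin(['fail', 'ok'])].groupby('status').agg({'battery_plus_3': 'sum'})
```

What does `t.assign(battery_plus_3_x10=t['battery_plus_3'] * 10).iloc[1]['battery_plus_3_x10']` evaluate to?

take first 8 rows:
  status  battery
0   warn       51
1   fail       76
2   warn       67
3     ok       68
4   fail       74
5     ok       88
6     ok       76
7     ok       72
add column battery_plus_3 = t['battery'] + 3:
  status  battery  battery_plus_3
0   warn       51              54
1   fail       76              79
2   warn       67              70
3     ok       68              71
4   fail       74              77
5     ok       88              91
6     ok       76              79
7     ok       72              75
filter rows where status in ['fail', 'ok']:
  status  battery  battery_plus_3
1   fail       76              79
3     ok       68              71
4   fail       74              77
5     ok       88              91
6     ok       76              79
7     ok       72              75
group by status, sum of battery_plus_3:
        battery_plus_3
status                
fail               156
ok                 316
add column battery_plus_3_x10 = t['battery_plus_3'] * 10:
        battery_plus_3  battery_plus_3_x10
status                                    
fail               156                1560
ok                 316                3160

3160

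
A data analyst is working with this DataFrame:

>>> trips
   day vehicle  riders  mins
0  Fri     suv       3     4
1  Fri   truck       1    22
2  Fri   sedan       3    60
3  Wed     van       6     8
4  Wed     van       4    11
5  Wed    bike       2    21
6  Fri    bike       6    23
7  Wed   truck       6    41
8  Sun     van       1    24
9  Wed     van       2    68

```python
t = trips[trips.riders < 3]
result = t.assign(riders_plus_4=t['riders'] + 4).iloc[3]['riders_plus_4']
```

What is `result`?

filter rows where riders < 3:
   day vehicle  riders  mins
1  Fri   truck       1    22
5  Wed    bike       2    21
8  Sun     van       1    24
9  Wed     van       2    68
add column riders_plus_4 = t['riders'] + 4:
   day vehicle  riders  mins  riders_plus_4
1  Fri   truck       1    22              5
5  Wed    bike       2    21              6
8  Sun     van       1    24              5
9  Wed     van       2    68              6
Finally, value at position 3, column 'riders_plus_4' = 6.

6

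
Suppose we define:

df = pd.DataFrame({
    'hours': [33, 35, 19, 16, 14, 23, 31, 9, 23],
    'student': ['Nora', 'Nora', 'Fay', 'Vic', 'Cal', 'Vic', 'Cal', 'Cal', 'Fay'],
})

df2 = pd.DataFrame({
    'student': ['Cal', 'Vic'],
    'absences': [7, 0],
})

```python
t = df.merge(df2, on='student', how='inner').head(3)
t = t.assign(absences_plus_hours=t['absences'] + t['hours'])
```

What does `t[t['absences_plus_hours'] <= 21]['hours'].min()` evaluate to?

merge on 'student' (how='inner') → 5 rows:
   hours student  absences
0     16     Vic         0
1     14     Cal         7
2     23     Vic         0
3     31     Cal         7
4      9     Cal         7
take first 3 rows:
   hours student  absences
0     16     Vic         0
1     14     Cal         7
2     23     Vic         0
add column absences_plus_hours = t['absences'] + t['hours']:
   hours student  absences  absences_plus_hours
0     16     Vic         0                   16
1     14     Cal         7                   21
2     23     Vic         0                   23
filter rows where absences_plus_hours <= 21:
   hours student  absences  absences_plus_hours
0     16     Vic         0                   16
1     14     Cal         7                   21
The min of column 'hours' is 14.

14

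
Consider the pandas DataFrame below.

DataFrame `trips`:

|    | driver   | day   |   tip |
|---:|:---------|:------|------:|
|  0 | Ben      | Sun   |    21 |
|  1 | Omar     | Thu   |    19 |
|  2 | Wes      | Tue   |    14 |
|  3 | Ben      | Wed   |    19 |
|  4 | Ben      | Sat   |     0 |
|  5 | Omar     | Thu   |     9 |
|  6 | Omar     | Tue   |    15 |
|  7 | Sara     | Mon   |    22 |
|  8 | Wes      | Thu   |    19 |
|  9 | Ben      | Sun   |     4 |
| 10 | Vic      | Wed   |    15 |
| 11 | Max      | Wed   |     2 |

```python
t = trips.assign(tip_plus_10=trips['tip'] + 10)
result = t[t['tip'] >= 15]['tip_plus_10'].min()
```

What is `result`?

25

add column tip_plus_10 = trips['tip'] + 10:
   driver  day  tip  tip_plus_10
0     Ben  Sun   21           31
1    Omar  Thu   19           29
2     Wes  Tue   14           24
3     Ben  Wed   19           29
4     Ben  Sat    0           10
5    Omar  Thu    9           19
6    Omar  Tue   15           25
7    Sara  Mon   22           32
8     Wes  Thu   19           29
9     Ben  Sun    4           14
10    Vic  Wed   15           25
11    Max  Wed    2           12
filter rows where tip >= 15:
   driver  day  tip  tip_plus_10
0     Ben  Sun   21           31
1    Omar  Thu   19           29
3     Ben  Wed   19           29
6    Omar  Tue   15           25
7    Sara  Mon   22           32
8     Wes  Thu   19           29
10    Vic  Wed   15           25
The min of column 'tip_plus_10' is 25.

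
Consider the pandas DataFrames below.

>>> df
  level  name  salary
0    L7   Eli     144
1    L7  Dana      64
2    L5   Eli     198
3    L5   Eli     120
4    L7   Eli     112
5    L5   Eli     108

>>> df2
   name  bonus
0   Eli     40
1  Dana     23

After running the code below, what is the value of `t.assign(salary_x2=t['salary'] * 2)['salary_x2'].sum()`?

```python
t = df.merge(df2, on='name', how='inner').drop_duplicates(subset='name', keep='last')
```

merge on 'name' (how='inner') → 6 rows:
  level  name  salary  bonus
0    L7   Eli     144     40
1    L7  Dana      64     23
2    L5   Eli     198     40
3    L5   Eli     120     40
4    L7   Eli     112     40
5    L5   Eli     108     40
drop duplicate name (keep=last):
  level  name  salary  bonus
1    L7  Dana      64     23
5    L5   Eli     108     40
add column salary_x2 = t['salary'] * 2:
  level  name  salary  bonus  salary_x2
1    L7  Dana      64     23        128
5    L5   Eli     108     40        216
So sum() = 344.

344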